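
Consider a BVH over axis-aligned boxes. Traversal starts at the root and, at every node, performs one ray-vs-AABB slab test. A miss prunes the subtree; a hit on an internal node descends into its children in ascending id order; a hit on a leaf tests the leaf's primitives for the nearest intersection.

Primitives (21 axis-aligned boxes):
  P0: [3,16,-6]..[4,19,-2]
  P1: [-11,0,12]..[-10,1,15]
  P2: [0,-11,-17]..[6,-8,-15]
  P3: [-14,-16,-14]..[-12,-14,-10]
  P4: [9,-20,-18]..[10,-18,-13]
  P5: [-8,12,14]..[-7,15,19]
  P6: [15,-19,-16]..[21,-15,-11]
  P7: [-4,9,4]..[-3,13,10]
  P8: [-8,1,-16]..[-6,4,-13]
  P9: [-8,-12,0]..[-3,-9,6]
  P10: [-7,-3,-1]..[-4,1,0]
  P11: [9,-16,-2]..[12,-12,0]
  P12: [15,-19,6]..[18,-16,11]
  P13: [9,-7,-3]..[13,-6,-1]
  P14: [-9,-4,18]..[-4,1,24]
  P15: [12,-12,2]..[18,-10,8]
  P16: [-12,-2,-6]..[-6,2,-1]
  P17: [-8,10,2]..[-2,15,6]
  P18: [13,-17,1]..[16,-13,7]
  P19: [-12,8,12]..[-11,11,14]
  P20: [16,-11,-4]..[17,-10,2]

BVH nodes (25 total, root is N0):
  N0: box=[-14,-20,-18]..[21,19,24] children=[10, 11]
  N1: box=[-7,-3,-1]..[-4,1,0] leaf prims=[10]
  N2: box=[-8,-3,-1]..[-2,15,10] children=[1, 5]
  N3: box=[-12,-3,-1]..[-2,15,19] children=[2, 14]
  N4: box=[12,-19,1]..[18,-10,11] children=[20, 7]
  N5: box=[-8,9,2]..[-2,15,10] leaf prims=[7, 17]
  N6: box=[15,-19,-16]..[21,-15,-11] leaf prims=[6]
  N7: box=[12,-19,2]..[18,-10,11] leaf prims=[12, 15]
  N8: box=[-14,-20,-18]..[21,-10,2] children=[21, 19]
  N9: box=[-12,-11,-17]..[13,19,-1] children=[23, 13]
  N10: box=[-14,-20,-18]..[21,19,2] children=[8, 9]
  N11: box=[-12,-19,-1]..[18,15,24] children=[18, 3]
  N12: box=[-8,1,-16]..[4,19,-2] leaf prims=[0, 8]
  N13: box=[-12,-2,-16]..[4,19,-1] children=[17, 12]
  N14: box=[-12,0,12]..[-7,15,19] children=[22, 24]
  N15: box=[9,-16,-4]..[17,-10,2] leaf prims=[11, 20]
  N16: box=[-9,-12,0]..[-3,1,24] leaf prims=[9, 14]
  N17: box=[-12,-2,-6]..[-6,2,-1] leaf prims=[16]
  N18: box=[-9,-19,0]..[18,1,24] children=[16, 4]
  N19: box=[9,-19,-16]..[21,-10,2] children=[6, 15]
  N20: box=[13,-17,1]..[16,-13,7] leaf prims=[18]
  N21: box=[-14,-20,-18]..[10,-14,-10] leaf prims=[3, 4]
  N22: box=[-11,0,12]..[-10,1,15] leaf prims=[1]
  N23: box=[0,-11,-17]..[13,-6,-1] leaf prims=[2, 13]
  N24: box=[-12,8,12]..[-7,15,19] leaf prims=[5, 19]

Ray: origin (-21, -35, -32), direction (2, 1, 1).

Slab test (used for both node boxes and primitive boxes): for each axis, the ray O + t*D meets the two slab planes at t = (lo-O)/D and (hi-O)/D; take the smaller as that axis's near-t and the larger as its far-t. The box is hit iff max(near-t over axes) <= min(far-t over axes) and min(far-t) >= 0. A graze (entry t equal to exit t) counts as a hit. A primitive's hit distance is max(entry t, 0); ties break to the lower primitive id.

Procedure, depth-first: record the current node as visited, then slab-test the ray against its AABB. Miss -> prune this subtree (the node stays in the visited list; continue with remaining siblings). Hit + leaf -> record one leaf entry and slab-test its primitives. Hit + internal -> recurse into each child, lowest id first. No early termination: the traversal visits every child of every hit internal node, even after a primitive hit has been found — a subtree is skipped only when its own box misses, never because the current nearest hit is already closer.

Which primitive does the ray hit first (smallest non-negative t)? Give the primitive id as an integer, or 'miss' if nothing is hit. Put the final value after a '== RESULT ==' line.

Walk:
N0 x:[7/2,21] y:[15,54] z:[14,56] -> hit [15,21], descend [10, 11]
  N10 x:[7/2,21] y:[15,54] z:[14,34] -> hit [15,21], descend [8, 9]
    N8 x:[7/2,21] y:[15,25] z:[14,34] -> hit [15,21], descend [19, 21]
      N19 x:[15,21] y:[16,25] z:[16,34] -> hit [16,21], descend [6, 15]
        N6 x:[18,21] y:[16,20] z:[16,21] -> hit [18,20] leaf, test {P6@t=18}
        N15 x:[15,19] y:[19,25] z:[28,34] -> miss, prune
      N21 x:[7/2,31/2] y:[15,21] z:[14,22] -> hit [15,31/2] leaf, test {P3(miss), P4@t=15}
    N9 x:[9/2,17] y:[24,54] z:[15,31] -> miss, prune
  N11 x:[9/2,39/2] y:[16,50] z:[31,56] -> miss, prune

order=[0, 10, 8, 19, 6, 15, 21, 9, 11]  |boxes|=9  |leaves|=2  hit=P4

== RESULT ==
4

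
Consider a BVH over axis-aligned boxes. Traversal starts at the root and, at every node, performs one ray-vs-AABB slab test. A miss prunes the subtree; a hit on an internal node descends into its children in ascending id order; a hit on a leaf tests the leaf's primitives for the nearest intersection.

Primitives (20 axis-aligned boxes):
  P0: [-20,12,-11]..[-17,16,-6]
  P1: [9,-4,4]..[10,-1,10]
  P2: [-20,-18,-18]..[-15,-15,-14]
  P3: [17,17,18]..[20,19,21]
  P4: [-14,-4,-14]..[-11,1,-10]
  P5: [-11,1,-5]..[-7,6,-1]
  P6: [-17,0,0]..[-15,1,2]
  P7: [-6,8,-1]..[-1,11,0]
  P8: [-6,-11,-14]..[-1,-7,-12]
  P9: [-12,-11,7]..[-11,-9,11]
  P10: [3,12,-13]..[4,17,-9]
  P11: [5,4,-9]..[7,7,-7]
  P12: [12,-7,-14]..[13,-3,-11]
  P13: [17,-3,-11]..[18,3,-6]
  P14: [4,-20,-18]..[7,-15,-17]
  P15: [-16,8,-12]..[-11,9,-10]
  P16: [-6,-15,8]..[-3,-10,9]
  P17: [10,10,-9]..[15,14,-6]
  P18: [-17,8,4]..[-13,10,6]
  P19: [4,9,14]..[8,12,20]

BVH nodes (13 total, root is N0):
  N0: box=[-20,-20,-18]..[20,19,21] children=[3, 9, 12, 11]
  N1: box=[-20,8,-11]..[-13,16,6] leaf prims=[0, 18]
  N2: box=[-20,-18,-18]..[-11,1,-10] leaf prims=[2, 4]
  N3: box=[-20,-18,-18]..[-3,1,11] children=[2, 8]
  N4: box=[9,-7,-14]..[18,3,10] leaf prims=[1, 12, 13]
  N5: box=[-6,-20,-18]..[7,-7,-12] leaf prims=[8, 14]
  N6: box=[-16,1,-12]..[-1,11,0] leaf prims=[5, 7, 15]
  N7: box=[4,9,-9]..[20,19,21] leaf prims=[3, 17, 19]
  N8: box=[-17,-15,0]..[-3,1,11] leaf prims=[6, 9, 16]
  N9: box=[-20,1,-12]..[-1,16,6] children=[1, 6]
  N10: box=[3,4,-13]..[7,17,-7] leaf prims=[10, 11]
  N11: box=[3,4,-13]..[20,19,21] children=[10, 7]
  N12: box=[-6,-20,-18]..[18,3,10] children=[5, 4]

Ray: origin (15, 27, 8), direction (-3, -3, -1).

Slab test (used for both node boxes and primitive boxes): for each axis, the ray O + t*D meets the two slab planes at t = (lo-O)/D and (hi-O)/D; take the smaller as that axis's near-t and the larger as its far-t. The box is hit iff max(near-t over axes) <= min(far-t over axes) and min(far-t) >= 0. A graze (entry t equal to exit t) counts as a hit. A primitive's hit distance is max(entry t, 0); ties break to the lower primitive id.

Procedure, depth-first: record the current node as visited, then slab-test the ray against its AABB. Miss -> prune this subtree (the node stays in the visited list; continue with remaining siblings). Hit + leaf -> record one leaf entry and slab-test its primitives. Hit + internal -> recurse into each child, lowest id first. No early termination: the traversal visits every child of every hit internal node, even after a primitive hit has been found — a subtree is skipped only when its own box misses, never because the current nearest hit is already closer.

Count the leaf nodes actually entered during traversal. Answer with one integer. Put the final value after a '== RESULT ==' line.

Walk:
N0 x:[-5/3,35/3] y:[8/3,47/3] z:[-13,26] -> hit [8/3,35/3], descend [3, 9, 11, 12]
  N3 x:[6,35/3] y:[26/3,15] z:[-3,26] -> hit [26/3,35/3], descend [2, 8]
    N2 x:[26/3,35/3] y:[26/3,15] z:[18,26] -> miss, prune
    N8 x:[6,32/3] y:[26/3,14] z:[-3,8] -> miss, prune
  N9 x:[16/3,35/3] y:[11/3,26/3] z:[2,20] -> hit [16/3,26/3], descend [1, 6]
    N1 x:[28/3,35/3] y:[11/3,19/3] z:[2,19] -> miss, prune
    N6 x:[16/3,31/3] y:[16/3,26/3] z:[8,20] -> hit [8,26/3] leaf, test {P5(miss), P7(miss), P15(miss)}
  N11 x:[-5/3,4] y:[8/3,23/3] z:[-13,21] -> hit [8/3,4], descend [7, 10]
    N7 x:[-5/3,11/3] y:[8/3,6] z:[-13,17] -> hit [8/3,11/3] leaf, test {P3(miss), P17(miss), P19(miss)}
    N10 x:[8/3,4] y:[10/3,23/3] z:[15,21] -> miss, prune
  N12 x:[-1,7] y:[8,47/3] z:[-2,26] -> miss, prune

11 AABB tests over nodes [0, 3, 2, 8, 9, 1, 6, 11, 7, 10, 12]; 2 leaves entered; closest miss.

== RESULT ==
2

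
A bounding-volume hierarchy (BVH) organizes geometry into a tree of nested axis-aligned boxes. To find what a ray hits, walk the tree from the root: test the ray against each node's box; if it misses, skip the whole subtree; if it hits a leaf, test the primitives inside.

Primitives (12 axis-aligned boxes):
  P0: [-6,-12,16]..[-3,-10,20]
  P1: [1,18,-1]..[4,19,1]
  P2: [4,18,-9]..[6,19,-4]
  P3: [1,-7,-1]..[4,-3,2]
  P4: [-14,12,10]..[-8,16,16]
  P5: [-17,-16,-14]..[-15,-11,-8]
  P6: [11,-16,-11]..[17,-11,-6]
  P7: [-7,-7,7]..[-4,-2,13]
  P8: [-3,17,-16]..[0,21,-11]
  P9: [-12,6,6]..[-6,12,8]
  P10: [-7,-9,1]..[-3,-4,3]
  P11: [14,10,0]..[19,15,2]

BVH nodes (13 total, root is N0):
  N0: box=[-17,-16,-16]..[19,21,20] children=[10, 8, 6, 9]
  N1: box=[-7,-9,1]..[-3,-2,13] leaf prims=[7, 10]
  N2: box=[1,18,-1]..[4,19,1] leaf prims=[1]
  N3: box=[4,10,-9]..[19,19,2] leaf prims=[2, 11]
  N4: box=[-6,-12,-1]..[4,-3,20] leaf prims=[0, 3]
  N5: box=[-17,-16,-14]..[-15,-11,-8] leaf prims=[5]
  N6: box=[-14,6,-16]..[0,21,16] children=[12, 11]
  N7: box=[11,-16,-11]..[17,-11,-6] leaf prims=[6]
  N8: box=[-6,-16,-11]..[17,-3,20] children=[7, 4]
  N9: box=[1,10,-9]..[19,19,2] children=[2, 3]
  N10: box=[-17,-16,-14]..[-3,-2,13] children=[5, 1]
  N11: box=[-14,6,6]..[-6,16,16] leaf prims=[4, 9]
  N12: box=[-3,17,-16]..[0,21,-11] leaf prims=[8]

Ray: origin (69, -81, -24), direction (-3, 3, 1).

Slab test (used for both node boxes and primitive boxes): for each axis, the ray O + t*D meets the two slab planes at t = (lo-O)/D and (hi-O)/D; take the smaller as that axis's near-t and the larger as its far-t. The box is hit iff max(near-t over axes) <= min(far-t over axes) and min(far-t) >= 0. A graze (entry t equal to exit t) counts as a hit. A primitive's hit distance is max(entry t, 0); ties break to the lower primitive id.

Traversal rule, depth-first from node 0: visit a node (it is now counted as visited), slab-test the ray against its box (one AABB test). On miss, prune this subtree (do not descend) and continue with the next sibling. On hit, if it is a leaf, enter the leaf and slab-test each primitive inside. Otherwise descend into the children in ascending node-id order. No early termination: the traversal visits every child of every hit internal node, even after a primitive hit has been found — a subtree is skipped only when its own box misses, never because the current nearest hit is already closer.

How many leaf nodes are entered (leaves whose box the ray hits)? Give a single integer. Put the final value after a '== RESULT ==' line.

Traverse from the root:
N0 x:[50/3,86/3] y:[65/3,34] z:[8,44] -> hit [65/3,86/3], descend [6, 8, 9, 10]
  N6 x:[23,83/3] y:[29,34] z:[8,40] -> miss, prune
  N8 x:[52/3,25] y:[65/3,26] z:[13,44] -> hit [65/3,25], descend [4, 7]
    N4 x:[65/3,25] y:[23,26] z:[23,44] -> hit [23,25] leaf, test {P0(miss), P3(miss)}
    N7 x:[52/3,58/3] y:[65/3,70/3] z:[13,18] -> miss, prune
  N9 x:[50/3,68/3] y:[91/3,100/3] z:[15,26] -> miss, prune
  N10 x:[24,86/3] y:[65/3,79/3] z:[10,37] -> hit [24,79/3], descend [1, 5]
    N1 x:[24,76/3] y:[24,79/3] z:[25,37] -> hit [25,76/3] leaf, test {P7(miss), P10@t=25}
    N5 x:[28,86/3] y:[65/3,70/3] z:[10,16] -> miss, prune

Visited [0, 6, 8, 4, 7, 9, 10, 1, 5]. Tests: 9 box, 2 leaf. Nearest: P10.

== RESULT ==
2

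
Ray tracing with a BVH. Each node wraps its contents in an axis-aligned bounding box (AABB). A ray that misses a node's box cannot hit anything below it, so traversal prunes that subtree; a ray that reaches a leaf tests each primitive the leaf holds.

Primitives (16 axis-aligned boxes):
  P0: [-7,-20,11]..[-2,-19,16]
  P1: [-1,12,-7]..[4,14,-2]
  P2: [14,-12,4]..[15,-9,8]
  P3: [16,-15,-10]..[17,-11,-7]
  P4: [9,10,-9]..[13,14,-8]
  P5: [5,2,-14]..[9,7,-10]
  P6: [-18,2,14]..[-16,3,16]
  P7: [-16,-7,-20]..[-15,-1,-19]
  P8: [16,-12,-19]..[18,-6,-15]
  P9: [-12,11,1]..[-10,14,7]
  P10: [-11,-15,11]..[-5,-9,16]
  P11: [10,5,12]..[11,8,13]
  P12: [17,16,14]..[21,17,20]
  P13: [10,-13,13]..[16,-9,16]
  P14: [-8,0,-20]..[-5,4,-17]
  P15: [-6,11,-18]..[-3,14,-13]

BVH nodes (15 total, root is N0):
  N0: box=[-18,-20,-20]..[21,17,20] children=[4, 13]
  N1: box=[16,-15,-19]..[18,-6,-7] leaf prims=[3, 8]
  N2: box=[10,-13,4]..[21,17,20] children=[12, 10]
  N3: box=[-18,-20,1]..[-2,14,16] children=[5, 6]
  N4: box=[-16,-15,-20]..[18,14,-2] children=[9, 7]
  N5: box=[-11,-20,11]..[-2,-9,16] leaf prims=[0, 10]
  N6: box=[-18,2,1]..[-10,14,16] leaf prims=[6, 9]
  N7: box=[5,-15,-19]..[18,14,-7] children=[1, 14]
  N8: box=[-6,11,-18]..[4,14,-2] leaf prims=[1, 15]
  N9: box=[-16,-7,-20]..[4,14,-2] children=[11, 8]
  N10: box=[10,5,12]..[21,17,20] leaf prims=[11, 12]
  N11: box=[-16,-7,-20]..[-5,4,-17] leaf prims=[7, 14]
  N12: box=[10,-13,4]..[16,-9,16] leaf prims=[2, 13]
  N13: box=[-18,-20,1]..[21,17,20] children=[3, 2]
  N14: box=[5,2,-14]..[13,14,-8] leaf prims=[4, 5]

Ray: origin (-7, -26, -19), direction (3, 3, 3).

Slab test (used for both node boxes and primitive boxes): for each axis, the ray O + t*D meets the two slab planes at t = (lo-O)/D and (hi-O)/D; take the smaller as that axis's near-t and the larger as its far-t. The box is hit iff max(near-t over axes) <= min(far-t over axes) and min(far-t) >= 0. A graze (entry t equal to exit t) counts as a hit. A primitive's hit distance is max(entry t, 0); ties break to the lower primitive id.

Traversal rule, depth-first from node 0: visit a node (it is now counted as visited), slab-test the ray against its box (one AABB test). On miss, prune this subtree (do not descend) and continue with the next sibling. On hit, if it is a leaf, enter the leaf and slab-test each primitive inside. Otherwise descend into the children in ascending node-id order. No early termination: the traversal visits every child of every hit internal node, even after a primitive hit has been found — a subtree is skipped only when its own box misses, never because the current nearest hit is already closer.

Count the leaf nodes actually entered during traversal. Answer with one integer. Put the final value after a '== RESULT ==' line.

Traverse from the root:
N0 x:[-11/3,28/3] y:[2,43/3] z:[-1/3,13] -> hit [2,28/3], descend [4, 13]
  N4 x:[-3,25/3] y:[11/3,40/3] z:[-1/3,17/3] -> hit [11/3,17/3], descend [7, 9]
    N7 x:[4,25/3] y:[11/3,40/3] z:[0,4] -> hit [4,4], descend [1, 14]
      N1 x:[23/3,25/3] y:[11/3,20/3] z:[0,4] -> miss, prune
      N14 x:[4,20/3] y:[28/3,40/3] z:[5/3,11/3] -> miss, prune
    N9 x:[-3,11/3] y:[19/3,40/3] z:[-1/3,17/3] -> miss, prune
  N13 x:[-11/3,28/3] y:[2,43/3] z:[20/3,13] -> hit [20/3,28/3], descend [2, 3]
    N2 x:[17/3,28/3] y:[13/3,43/3] z:[23/3,13] -> hit [23/3,28/3], descend [10, 12]
      N10 x:[17/3,28/3] y:[31/3,43/3] z:[31/3,13] -> miss, prune
      N12 x:[17/3,23/3] y:[13/3,17/3] z:[23/3,35/3] -> miss, prune
    N3 x:[-11/3,5/3] y:[2,40/3] z:[20/3,35/3] -> miss, prune

Summary -> nodes [0, 4, 7, 1, 14, 9, 13, 2, 10, 12, 3]; box-tests=11; leaf-entries=0; first=miss

== RESULT ==
0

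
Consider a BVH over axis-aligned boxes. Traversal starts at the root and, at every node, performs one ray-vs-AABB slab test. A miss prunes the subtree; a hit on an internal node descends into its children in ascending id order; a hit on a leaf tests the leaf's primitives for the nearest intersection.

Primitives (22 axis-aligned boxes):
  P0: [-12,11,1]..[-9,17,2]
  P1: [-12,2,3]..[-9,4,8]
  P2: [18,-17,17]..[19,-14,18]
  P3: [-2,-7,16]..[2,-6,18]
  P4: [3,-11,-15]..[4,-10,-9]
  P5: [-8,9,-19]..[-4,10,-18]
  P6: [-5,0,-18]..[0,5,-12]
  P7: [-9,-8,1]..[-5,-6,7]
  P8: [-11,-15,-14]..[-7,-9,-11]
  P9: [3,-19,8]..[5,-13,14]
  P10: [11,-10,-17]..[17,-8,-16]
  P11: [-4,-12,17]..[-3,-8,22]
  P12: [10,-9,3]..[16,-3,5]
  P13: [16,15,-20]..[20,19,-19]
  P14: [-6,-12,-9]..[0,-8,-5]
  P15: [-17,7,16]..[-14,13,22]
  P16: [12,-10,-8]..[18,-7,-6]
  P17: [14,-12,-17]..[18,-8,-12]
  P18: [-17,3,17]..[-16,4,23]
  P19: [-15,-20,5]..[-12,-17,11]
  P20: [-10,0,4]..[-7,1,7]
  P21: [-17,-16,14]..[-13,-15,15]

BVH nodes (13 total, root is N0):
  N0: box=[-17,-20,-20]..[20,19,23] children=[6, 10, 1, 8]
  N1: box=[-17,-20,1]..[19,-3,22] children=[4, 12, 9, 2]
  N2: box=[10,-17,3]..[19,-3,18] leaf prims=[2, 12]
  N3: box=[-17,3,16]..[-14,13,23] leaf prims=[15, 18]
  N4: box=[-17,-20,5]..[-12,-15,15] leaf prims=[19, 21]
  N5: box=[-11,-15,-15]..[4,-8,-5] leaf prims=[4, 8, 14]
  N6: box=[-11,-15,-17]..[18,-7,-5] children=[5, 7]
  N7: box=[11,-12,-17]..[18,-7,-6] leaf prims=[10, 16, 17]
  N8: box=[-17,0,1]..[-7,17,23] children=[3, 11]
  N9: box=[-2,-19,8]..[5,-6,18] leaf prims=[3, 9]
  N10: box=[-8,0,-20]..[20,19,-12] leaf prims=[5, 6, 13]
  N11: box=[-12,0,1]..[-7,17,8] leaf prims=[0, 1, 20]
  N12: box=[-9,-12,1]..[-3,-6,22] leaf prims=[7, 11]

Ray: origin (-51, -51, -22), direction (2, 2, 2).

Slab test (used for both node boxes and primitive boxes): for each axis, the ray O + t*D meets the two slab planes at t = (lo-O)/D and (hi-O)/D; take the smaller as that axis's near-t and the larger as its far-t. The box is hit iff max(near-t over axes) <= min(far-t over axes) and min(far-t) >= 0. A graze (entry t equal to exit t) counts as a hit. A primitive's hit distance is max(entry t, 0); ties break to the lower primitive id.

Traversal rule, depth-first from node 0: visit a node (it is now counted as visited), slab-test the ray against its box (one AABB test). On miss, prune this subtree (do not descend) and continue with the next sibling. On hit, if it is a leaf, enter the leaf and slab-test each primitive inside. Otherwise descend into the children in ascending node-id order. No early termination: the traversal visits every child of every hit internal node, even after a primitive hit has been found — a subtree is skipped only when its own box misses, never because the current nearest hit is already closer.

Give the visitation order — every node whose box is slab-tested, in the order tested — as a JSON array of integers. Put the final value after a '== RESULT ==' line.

Trace the traversal:
N0 x:[17,71/2] y:[31/2,35] z:[1,45/2] -> hit [17,45/2], descend [1, 6, 8, 10]
  N1 x:[17,35] y:[31/2,24] z:[23/2,22] -> hit [17,22], descend [2, 4, 9, 12]
    N2 x:[61/2,35] y:[17,24] z:[25/2,20] -> miss, prune
    N4 x:[17,39/2] y:[31/2,18] z:[27/2,37/2] -> hit [17,18] leaf, test {P19(miss), P21@t=18}
    N9 x:[49/2,28] y:[16,45/2] z:[15,20] -> miss, prune
    N12 x:[21,24] y:[39/2,45/2] z:[23/2,22] -> hit [21,22] leaf, test {P7(miss), P11(miss)}
  N6 x:[20,69/2] y:[18,22] z:[5/2,17/2] -> miss, prune
  N8 x:[17,22] y:[51/2,34] z:[23/2,45/2] -> miss, prune
  N10 x:[43/2,71/2] y:[51/2,35] z:[1,5] -> miss, prune

Summary -> nodes [0, 1, 2, 4, 9, 12, 6, 8, 10]; box-tests=9; leaf-entries=2; first=P21

== RESULT ==
[0, 1, 2, 4, 9, 12, 6, 8, 10]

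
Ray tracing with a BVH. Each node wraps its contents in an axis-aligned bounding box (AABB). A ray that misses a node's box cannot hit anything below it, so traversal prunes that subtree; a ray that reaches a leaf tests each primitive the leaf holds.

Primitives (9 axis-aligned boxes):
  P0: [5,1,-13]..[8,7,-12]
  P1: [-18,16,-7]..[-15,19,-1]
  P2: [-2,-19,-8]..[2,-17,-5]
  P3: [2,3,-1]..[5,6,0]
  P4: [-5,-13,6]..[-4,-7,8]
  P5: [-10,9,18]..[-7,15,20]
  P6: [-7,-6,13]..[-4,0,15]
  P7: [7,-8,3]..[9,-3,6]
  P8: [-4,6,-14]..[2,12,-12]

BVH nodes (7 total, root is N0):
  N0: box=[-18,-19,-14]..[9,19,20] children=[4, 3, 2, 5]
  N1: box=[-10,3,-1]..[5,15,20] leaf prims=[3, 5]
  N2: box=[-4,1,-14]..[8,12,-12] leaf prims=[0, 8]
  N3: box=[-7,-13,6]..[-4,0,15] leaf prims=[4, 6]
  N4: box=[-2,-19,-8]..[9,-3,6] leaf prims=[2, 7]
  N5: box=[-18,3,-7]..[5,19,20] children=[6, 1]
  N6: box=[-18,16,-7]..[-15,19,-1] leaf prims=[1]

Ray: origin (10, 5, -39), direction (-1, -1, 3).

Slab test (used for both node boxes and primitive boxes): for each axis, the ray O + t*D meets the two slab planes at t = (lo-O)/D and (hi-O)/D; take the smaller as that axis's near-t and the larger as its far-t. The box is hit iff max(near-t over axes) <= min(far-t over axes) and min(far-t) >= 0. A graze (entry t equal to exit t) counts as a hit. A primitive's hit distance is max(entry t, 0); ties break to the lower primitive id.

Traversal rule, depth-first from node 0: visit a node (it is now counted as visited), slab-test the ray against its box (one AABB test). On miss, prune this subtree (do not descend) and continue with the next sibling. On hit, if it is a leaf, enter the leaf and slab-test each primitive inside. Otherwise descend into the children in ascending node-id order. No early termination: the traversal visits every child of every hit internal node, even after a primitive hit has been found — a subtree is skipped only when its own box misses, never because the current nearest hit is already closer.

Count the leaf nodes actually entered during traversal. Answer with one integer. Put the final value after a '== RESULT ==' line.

Walk:
N0 x:[1,28] y:[-14,24] z:[25/3,59/3] -> hit [25/3,59/3], descend [2, 3, 4, 5]
  N2 x:[2,14] y:[-7,4] z:[25/3,9] -> miss, prune
  N3 x:[14,17] y:[5,18] z:[15,18] -> hit [15,17] leaf, test {P4@t=15, P6(miss)}
  N4 x:[1,12] y:[8,24] z:[31/3,15] -> hit [31/3,12] leaf, test {P2(miss), P7(miss)}
  N5 x:[5,28] y:[-14,2] z:[32/3,59/3] -> miss, prune

Summary -> nodes [0, 2, 3, 4, 5]; box-tests=5; leaf-entries=2; first=P4

== RESULT ==
2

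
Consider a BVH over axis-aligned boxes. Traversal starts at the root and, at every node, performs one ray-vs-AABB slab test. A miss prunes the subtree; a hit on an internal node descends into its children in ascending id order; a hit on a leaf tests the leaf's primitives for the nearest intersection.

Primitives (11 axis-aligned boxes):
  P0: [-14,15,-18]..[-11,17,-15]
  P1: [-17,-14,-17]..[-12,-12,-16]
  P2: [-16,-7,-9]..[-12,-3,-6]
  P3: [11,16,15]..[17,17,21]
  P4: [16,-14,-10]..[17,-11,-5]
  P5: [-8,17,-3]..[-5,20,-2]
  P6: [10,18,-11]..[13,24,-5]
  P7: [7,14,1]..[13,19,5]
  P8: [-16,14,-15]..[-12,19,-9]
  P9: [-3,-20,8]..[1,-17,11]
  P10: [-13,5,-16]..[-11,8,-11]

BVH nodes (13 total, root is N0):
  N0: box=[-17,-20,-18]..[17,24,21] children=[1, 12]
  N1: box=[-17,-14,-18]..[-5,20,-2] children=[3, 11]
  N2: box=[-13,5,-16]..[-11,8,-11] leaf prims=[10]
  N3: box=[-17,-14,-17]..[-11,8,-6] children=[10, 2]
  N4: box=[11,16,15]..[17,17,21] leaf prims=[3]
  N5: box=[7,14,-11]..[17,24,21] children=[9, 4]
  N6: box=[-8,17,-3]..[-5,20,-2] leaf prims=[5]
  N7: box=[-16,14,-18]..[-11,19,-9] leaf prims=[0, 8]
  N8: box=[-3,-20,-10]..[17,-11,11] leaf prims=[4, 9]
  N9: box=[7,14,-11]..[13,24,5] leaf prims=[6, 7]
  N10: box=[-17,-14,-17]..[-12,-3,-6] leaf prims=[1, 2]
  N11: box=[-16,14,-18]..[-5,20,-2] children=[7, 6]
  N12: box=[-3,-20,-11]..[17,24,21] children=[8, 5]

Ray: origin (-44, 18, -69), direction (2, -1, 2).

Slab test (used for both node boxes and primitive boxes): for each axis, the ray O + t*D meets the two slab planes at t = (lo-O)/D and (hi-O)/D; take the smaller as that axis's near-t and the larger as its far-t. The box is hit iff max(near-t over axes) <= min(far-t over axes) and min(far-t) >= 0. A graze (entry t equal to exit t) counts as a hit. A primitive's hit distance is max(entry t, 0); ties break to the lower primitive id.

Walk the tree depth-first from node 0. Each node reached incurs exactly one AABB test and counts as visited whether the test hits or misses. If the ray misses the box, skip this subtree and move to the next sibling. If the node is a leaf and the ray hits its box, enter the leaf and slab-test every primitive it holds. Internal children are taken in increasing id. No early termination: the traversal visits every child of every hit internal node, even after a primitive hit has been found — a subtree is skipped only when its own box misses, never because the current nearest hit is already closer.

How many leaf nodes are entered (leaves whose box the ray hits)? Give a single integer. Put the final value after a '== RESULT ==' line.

Walk:
N0 x:[27/2,61/2] y:[-6,38] z:[51/2,45] -> hit [51/2,61/2], descend [1, 12]
  N1 x:[27/2,39/2] y:[-2,32] z:[51/2,67/2] -> miss, prune
  N12 x:[41/2,61/2] y:[-6,38] z:[29,45] -> hit [29,61/2], descend [5, 8]
    N5 x:[51/2,61/2] y:[-6,4] z:[29,45] -> miss, prune
    N8 x:[41/2,61/2] y:[29,38] z:[59/2,40] -> hit [59/2,61/2] leaf, test {P4@t=30, P9(miss)}

5 AABB tests over nodes [0, 1, 12, 5, 8]; 1 leaf entered; closest P4.

== RESULT ==
1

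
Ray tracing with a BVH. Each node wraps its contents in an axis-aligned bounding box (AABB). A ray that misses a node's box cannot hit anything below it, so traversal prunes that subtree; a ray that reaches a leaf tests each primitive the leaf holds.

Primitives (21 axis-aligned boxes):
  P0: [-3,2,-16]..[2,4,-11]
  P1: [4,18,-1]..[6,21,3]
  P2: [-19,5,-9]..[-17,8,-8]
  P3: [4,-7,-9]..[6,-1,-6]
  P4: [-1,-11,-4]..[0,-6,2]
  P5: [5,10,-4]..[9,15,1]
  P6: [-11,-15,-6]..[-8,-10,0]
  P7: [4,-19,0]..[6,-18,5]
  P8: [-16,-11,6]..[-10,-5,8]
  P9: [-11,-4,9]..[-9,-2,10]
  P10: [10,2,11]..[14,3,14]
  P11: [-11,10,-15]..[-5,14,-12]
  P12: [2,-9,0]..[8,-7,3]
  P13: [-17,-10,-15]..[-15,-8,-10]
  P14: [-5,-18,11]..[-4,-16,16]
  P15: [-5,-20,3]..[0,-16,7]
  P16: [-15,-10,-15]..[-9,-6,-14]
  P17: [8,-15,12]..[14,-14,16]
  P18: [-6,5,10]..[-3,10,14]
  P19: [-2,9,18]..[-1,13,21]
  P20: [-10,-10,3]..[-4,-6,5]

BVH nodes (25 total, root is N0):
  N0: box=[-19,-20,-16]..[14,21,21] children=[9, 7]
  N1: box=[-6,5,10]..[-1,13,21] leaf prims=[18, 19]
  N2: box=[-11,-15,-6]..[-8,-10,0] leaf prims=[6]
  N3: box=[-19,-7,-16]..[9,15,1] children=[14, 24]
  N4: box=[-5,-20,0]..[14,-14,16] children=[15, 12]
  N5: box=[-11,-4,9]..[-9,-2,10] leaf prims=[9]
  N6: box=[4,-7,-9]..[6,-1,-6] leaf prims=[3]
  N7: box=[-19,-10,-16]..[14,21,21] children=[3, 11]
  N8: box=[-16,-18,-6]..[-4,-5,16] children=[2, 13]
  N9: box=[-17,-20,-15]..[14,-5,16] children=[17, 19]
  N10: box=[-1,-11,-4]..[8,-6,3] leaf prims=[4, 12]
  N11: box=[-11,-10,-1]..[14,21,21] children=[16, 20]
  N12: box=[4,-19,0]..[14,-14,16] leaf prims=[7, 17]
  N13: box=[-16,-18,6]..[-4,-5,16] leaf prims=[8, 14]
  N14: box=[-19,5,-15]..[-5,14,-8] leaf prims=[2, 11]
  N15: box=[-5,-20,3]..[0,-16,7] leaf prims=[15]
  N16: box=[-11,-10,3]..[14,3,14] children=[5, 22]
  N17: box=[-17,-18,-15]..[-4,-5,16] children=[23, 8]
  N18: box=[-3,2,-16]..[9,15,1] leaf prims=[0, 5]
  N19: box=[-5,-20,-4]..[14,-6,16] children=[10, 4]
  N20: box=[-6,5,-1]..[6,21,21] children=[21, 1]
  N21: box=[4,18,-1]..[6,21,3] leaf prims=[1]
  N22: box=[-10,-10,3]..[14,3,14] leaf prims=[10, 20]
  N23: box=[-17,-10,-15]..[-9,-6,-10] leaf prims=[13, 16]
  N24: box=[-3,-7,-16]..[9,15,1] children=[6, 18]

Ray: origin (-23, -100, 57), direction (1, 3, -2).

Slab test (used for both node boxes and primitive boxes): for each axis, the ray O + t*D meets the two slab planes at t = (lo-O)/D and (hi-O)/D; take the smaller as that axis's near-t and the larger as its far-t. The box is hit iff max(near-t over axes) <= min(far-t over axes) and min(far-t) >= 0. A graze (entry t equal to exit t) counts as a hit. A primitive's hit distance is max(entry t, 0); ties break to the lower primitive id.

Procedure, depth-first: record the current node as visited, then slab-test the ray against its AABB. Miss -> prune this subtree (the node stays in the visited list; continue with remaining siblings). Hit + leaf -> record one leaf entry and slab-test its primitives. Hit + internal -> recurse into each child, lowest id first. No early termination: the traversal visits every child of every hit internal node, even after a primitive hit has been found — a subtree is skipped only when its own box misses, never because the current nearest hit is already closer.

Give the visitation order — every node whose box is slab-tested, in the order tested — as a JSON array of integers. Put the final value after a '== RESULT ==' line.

Walk:
N0 x:[4,37] y:[80/3,121/3] z:[18,73/2] -> hit [80/3,73/2], descend [7, 9]
  N7 x:[4,37] y:[30,121/3] z:[18,73/2] -> hit [30,73/2], descend [3, 11]
    N3 x:[4,32] y:[31,115/3] z:[28,73/2] -> hit [31,32], descend [14, 24]
      N14 x:[4,18] y:[35,38] z:[65/2,36] -> miss, prune
      N24 x:[20,32] y:[31,115/3] z:[28,73/2] -> hit [31,32], descend [6, 18]
        N6 x:[27,29] y:[31,33] z:[63/2,33] -> miss, prune
        N18 x:[20,32] y:[34,115/3] z:[28,73/2] -> miss, prune
    N11 x:[12,37] y:[30,121/3] z:[18,29] -> miss, prune
  N9 x:[6,37] y:[80/3,95/3] z:[41/2,36] -> hit [80/3,95/3], descend [17, 19]
    N17 x:[6,19] y:[82/3,95/3] z:[41/2,36] -> miss, prune
    N19 x:[18,37] y:[80/3,94/3] z:[41/2,61/2] -> hit [80/3,61/2], descend [4, 10]
      N4 x:[18,37] y:[80/3,86/3] z:[41/2,57/2] -> hit [80/3,57/2], descend [12, 15]
        N12 x:[27,37] y:[27,86/3] z:[41/2,57/2] -> hit [27,57/2] leaf, test {P7@t=27, P17(miss)}
        N15 x:[18,23] y:[80/3,28] z:[25,27] -> miss, prune
      N10 x:[22,31] y:[89/3,94/3] z:[27,61/2] -> hit [89/3,61/2] leaf, test {P4(miss), P12(miss)}

order=[0, 7, 3, 14, 24, 6, 18, 11, 9, 17, 19, 4, 12, 15, 10]  |boxes|=15  |leaves|=2  hit=P7

== RESULT ==
[0, 7, 3, 14, 24, 6, 18, 11, 9, 17, 19, 4, 12, 15, 10]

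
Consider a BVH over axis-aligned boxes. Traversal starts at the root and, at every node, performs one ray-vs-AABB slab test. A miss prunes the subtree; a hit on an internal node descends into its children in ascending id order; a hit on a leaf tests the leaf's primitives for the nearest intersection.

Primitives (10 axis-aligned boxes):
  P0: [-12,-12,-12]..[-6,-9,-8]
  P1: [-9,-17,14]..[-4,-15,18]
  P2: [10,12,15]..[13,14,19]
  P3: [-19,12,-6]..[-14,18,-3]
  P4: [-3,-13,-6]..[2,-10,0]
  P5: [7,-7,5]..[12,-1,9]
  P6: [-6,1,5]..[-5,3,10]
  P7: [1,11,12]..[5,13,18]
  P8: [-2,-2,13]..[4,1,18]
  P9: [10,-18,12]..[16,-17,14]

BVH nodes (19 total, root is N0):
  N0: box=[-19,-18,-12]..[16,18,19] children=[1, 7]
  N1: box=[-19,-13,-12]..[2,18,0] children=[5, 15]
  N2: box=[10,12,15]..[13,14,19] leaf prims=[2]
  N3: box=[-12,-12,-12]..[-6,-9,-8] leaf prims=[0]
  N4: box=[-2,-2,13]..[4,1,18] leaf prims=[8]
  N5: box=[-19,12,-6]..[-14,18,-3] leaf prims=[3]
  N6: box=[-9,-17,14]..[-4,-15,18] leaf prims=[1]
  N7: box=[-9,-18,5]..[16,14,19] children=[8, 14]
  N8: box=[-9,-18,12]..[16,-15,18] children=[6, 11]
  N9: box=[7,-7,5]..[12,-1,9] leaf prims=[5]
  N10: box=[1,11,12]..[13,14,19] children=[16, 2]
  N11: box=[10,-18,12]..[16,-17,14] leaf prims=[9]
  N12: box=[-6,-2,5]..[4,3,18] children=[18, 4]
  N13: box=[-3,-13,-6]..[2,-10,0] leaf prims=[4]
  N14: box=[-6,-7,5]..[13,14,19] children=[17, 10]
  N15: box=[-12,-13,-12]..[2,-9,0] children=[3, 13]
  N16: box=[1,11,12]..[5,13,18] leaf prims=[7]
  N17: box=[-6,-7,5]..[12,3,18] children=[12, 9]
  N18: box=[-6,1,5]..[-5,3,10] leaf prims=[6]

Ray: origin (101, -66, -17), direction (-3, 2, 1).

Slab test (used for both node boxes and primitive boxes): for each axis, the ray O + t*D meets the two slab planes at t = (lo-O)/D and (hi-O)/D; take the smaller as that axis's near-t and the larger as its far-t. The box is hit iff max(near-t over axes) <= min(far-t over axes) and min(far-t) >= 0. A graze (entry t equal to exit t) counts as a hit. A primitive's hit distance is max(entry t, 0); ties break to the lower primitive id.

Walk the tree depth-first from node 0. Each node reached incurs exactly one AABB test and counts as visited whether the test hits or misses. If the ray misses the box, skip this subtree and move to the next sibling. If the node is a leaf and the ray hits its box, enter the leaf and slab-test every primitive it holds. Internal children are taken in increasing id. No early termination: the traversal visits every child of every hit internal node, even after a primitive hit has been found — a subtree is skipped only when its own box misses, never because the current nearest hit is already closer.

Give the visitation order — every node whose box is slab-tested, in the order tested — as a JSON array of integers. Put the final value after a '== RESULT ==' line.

Walk:
N0 x:[85/3,40] y:[24,42] z:[5,36] -> hit [85/3,36], descend [1, 7]
  N1 x:[33,40] y:[53/2,42] z:[5,17] -> miss, prune
  N7 x:[85/3,110/3] y:[24,40] z:[22,36] -> hit [85/3,36], descend [8, 14]
    N8 x:[85/3,110/3] y:[24,51/2] z:[29,35] -> miss, prune
    N14 x:[88/3,107/3] y:[59/2,40] z:[22,36] -> hit [59/2,107/3], descend [10, 17]
      N10 x:[88/3,100/3] y:[77/2,40] z:[29,36] -> miss, prune
      N17 x:[89/3,107/3] y:[59/2,69/2] z:[22,35] -> hit [89/3,69/2], descend [9, 12]
        N9 x:[89/3,94/3] y:[59/2,65/2] z:[22,26] -> miss, prune
        N12 x:[97/3,107/3] y:[32,69/2] z:[22,35] -> hit [97/3,69/2], descend [4, 18]
          N4 x:[97/3,103/3] y:[32,67/2] z:[30,35] -> hit [97/3,67/2] leaf, test {P8@t=97/3}
          N18 x:[106/3,107/3] y:[67/2,69/2] z:[22,27] -> miss, prune

11 AABB tests over nodes [0, 1, 7, 8, 14, 10, 17, 9, 12, 4, 18]; 1 leaf entered; closest P8.

== RESULT ==
[0, 1, 7, 8, 14, 10, 17, 9, 12, 4, 18]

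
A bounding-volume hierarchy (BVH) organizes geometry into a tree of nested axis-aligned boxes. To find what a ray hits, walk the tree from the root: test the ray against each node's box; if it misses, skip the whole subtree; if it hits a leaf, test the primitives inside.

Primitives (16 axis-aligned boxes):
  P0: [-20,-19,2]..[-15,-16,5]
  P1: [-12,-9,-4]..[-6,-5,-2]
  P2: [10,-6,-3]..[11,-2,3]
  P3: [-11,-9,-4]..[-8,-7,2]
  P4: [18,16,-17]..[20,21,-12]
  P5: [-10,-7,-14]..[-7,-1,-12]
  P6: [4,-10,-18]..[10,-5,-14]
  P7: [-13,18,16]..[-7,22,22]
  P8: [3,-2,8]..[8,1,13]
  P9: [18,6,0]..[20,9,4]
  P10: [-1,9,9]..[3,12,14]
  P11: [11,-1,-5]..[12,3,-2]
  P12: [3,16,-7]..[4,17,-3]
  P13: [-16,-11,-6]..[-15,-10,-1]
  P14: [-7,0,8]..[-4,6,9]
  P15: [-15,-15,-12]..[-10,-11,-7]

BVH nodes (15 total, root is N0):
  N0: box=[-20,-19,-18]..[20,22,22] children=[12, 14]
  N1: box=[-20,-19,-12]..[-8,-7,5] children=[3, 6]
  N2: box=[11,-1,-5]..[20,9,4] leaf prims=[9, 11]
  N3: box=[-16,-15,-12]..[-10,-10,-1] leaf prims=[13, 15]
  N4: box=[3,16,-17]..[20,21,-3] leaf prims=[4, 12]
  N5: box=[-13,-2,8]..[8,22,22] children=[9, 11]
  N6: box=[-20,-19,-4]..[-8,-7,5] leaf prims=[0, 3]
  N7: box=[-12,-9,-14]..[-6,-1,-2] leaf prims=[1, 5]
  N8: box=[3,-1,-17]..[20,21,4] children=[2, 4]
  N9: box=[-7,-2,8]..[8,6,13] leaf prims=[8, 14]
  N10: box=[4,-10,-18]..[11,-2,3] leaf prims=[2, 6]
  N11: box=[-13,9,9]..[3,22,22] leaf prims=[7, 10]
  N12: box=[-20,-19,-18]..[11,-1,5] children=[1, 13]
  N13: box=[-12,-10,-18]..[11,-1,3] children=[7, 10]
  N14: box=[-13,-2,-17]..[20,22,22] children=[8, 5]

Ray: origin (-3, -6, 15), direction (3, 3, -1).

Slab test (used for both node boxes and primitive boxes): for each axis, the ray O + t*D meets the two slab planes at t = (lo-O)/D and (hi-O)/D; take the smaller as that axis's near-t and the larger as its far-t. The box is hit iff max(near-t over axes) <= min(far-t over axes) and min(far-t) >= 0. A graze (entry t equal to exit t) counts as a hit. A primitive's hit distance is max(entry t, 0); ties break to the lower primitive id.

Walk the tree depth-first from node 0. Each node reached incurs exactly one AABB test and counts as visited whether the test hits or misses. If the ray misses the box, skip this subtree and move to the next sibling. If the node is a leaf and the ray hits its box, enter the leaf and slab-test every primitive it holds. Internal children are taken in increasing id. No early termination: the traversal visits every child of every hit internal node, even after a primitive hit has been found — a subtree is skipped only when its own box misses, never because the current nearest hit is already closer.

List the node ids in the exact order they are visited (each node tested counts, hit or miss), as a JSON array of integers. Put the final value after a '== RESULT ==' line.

Traverse from the root:
N0 x:[-17/3,23/3] y:[-13/3,28/3] z:[-7,33] -> hit [-13/3,23/3], descend [12, 14]
  N12 x:[-17/3,14/3] y:[-13/3,5/3] z:[10,33] -> miss, prune
  N14 x:[-10/3,23/3] y:[4/3,28/3] z:[-7,32] -> hit [4/3,23/3], descend [5, 8]
    N5 x:[-10/3,11/3] y:[4/3,28/3] z:[-7,7] -> hit [4/3,11/3], descend [9, 11]
      N9 x:[-4/3,11/3] y:[4/3,4] z:[2,7] -> hit [2,11/3] leaf, test {P8@t=2, P14(miss)}
      N11 x:[-10/3,2] y:[5,28/3] z:[-7,6] -> miss, prune
    N8 x:[2,23/3] y:[5/3,9] z:[11,32] -> miss, prune

Summary -> nodes [0, 12, 14, 5, 9, 11, 8]; box-tests=7; leaf-entries=1; first=P8

== RESULT ==
[0, 12, 14, 5, 9, 11, 8]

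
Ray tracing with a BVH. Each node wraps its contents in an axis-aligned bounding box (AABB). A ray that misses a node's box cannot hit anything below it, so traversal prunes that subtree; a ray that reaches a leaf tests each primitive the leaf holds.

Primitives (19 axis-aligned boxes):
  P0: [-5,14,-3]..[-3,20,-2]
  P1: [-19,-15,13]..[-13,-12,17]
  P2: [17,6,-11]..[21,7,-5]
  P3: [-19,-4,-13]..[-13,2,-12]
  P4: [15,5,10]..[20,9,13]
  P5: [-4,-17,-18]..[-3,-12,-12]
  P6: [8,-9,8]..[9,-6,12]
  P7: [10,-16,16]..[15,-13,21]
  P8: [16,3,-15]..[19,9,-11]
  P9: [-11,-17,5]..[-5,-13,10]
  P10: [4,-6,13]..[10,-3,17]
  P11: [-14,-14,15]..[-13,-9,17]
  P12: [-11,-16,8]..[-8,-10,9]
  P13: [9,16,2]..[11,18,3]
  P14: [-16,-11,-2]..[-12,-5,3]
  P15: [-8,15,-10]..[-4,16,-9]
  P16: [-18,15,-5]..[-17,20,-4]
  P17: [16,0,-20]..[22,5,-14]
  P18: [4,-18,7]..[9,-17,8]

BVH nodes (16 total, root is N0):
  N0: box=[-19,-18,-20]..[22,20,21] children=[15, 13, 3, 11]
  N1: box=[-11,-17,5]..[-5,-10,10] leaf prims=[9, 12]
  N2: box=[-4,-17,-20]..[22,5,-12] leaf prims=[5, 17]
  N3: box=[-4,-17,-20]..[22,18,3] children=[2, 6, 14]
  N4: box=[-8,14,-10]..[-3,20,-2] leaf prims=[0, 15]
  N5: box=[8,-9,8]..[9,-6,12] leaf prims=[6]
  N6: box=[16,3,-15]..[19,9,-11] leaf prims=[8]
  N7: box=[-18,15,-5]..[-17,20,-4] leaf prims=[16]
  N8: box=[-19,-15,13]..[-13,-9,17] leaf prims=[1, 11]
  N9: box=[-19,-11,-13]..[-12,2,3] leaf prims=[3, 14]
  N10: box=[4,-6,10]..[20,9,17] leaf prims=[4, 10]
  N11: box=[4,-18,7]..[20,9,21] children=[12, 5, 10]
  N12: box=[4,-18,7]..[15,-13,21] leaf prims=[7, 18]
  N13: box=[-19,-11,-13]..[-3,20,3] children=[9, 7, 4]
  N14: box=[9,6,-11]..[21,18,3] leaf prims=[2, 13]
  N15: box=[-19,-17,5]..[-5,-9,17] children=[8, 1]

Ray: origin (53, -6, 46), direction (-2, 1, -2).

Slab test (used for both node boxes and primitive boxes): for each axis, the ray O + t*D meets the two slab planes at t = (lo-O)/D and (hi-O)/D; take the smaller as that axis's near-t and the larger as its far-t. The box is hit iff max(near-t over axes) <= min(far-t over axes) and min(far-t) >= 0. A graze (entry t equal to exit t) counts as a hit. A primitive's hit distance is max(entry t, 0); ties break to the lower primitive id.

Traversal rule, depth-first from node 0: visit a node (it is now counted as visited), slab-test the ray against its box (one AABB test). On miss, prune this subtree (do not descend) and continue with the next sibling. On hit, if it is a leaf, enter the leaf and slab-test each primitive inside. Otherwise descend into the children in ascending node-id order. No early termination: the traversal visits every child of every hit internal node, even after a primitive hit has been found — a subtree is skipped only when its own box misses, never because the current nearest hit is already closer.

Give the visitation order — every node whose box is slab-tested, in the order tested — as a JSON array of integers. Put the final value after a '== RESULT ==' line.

Walk:
N0 x:[31/2,36] y:[-12,26] z:[25/2,33] -> hit [31/2,26], descend [3, 11, 13, 15]
  N3 x:[31/2,57/2] y:[-11,24] z:[43/2,33] -> hit [43/2,24], descend [2, 6, 14]
    N2 x:[31/2,57/2] y:[-11,11] z:[29,33] -> miss, prune
    N6 x:[17,37/2] y:[9,15] z:[57/2,61/2] -> miss, prune
    N14 x:[16,22] y:[12,24] z:[43/2,57/2] -> hit [43/2,22] leaf, test {P2(miss), P13@t=22}
  N11 x:[33/2,49/2] y:[-12,15] z:[25/2,39/2] -> miss, prune
  N13 x:[28,36] y:[-5,26] z:[43/2,59/2] -> miss, prune
  N15 x:[29,36] y:[-11,-3] z:[29/2,41/2] -> miss, prune

8 AABB tests over nodes [0, 3, 2, 6, 14, 11, 13, 15]; 1 leaf entered; closest P13.

== RESULT ==
[0, 3, 2, 6, 14, 11, 13, 15]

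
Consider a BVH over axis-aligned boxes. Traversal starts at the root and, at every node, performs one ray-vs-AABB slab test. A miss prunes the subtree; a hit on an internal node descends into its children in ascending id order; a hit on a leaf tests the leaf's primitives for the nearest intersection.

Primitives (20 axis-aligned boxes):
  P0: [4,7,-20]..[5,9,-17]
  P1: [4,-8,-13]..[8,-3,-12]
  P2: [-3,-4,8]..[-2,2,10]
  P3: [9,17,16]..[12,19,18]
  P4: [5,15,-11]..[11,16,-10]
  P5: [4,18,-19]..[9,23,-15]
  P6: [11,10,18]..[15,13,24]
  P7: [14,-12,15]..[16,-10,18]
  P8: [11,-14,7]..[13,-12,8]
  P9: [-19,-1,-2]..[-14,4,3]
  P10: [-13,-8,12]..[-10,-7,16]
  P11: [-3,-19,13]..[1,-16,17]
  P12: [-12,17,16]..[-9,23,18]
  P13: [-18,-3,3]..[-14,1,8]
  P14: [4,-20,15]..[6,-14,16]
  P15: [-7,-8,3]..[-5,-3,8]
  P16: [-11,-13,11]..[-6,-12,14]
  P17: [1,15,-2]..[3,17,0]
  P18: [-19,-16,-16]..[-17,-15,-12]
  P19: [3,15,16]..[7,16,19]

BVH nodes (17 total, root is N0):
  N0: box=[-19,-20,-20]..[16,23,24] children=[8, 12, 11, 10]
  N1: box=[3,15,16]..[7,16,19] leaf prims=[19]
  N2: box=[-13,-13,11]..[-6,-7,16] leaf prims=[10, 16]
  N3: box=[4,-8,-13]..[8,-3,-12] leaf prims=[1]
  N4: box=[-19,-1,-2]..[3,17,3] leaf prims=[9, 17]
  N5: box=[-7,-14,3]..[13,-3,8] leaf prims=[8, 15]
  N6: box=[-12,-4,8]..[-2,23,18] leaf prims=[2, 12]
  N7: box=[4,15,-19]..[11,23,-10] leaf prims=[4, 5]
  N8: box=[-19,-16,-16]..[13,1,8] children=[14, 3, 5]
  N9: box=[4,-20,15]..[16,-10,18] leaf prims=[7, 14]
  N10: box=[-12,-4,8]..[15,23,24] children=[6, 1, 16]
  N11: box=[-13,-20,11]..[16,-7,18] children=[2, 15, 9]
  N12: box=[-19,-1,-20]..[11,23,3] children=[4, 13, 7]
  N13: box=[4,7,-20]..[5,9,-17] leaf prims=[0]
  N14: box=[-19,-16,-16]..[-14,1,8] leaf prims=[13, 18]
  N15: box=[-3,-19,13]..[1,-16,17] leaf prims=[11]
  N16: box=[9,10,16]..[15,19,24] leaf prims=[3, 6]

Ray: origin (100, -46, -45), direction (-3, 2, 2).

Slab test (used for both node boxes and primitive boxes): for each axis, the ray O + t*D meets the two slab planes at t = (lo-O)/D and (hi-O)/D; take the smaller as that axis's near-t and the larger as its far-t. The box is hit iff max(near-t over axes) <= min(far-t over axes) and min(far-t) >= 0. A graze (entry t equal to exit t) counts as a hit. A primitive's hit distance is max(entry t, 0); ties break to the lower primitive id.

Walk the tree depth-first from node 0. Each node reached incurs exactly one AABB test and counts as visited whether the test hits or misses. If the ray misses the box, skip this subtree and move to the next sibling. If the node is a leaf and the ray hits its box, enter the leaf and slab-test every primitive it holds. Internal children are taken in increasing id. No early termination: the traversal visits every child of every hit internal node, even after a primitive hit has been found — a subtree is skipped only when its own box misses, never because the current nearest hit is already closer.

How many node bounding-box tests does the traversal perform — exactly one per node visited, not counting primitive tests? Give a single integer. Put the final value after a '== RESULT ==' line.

Walk:
N0 x:[28,119/3] y:[13,69/2] z:[25/2,69/2] -> hit [28,69/2], descend [8, 10, 11, 12]
  N8 x:[29,119/3] y:[15,47/2] z:[29/2,53/2] -> miss, prune
  N10 x:[85/3,112/3] y:[21,69/2] z:[53/2,69/2] -> hit [85/3,69/2], descend [1, 6, 16]
    N1 x:[31,97/3] y:[61/2,31] z:[61/2,32] -> hit [31,31] leaf, test {P19@t=31}
    N6 x:[34,112/3] y:[21,69/2] z:[53/2,63/2] -> miss, prune
    N16 x:[85/3,91/3] y:[28,65/2] z:[61/2,69/2] -> miss, prune
  N11 x:[28,113/3] y:[13,39/2] z:[28,63/2] -> miss, prune
  N12 x:[89/3,119/3] y:[45/2,69/2] z:[25/2,24] -> miss, prune

Summary -> nodes [0, 8, 10, 1, 6, 16, 11, 12]; box-tests=8; leaf-entries=1; first=P19

== RESULT ==
8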